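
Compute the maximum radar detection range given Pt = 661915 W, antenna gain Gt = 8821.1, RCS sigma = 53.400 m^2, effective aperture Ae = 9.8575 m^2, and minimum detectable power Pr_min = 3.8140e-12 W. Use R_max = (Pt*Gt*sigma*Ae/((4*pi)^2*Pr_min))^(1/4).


R^4 = 661915*8821.1*53.400*9.8575 / ((4*pi)^2 * 3.8140e-12) = 5.103083e+21
R_max = 5.103083e+21^0.25 = 267275 m

267275 m


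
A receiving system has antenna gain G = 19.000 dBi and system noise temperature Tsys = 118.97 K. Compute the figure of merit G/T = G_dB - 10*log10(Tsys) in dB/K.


G/T = 19.000 - 10*log10(118.97) = 19.000 - 20.75437 = -1.754 dB/K

-1.754 dB/K


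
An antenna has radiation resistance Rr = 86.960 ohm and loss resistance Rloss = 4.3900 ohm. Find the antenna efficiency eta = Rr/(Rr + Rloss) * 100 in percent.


eta = 86.960 / (86.960 + 4.3900) * 100 = 95.19%

95.19%


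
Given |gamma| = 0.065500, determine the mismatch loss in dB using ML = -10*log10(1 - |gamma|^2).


ML = -10 * log10(1 - 0.065500^2) = -10 * log10(0.99570975) = 0.01867 dB

0.01867 dB


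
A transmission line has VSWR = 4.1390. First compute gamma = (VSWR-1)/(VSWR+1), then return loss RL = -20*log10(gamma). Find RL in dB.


gamma = (4.1390 - 1) / (4.1390 + 1) = 0.6108192
RL = -20 * log10(0.6108192) = 4.282 dB

4.282 dB


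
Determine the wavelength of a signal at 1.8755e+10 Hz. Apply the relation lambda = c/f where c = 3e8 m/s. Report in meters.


lambda = c / f = 3.0000e+08 / 1.8755e+10 = 0.01600 m

0.01600 m


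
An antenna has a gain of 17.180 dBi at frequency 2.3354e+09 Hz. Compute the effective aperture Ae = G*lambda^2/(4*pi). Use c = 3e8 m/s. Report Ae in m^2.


lambda = c / f = 3.0000e+08 / 2.3354e+09 = 0.1284577 m
G_linear = 10^(17.180/10) = 52.23962
Ae = G_linear * lambda^2 / (4*pi) = 52.23962 * 0.1284577^2 / (4*pi) = 0.06860 m^2

0.06860 m^2


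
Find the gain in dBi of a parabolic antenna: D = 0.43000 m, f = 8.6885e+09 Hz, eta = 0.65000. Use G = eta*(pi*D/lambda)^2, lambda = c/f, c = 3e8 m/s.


lambda = c / f = 3.0000e+08 / 8.6885e+09 = 0.03452840 m
G_linear = 0.65000 * (pi * 0.43000 / 0.03452840)^2 = 994.9405
G_dBi = 10 * log10(994.9405) = 29.98 dBi

29.98 dBi


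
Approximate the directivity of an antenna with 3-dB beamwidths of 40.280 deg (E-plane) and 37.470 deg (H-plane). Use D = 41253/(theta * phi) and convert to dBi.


D_linear = 41253 / (40.280 * 37.470) = 27.33269
D_dBi = 10 * log10(27.33269) = 14.37 dBi

14.37 dBi


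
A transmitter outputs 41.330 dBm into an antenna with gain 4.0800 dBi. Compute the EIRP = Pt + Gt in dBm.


EIRP = Pt + Gt = 41.330 + 4.0800 = 45.41 dBm

45.41 dBm


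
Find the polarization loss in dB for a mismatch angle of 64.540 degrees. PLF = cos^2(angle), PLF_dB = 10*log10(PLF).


PLF_linear = cos^2(64.540 deg) = 0.1847976
PLF_dB = 10 * log10(0.1847976) = -7.333 dB

-7.333 dB


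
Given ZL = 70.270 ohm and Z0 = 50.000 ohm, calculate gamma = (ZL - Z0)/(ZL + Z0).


gamma = (70.270 - 50.000) / (70.270 + 50.000) = 0.1685

0.1685


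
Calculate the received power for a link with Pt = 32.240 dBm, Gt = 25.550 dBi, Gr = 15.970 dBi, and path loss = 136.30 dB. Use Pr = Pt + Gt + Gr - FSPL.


Pr = 32.240 + 25.550 + 15.970 - 136.30 = -62.54 dBm

-62.54 dBm


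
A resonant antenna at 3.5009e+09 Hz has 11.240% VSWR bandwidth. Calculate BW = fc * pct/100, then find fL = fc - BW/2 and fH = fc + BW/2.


BW = 3.5009e+09 * 11.240/100 = 3.935012e+08 Hz
fL = 3.5009e+09 - 3.935012e+08/2 = 3.304e+09 Hz
fH = 3.5009e+09 + 3.935012e+08/2 = 3.698e+09 Hz

BW=3.935e+08 Hz, fL=3.304e+09 Hz, fH=3.698e+09 Hz


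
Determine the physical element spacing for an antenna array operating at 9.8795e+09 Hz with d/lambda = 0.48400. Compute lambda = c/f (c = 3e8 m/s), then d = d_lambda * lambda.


lambda = c / f = 3.0000e+08 / 9.8795e+09 = 0.03036591 m
d = 0.48400 * 0.03036591 = 0.01470 m

0.01470 m


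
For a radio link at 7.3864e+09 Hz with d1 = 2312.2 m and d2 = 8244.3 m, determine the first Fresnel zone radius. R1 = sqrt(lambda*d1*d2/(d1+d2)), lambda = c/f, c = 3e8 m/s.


lambda = c / f = 3.0000e+08 / 7.3864e+09 = 0.04061518 m
R1 = sqrt(0.04061518 * 2312.2 * 8244.3 / (2312.2 + 8244.3)) = 8.564 m

8.564 m


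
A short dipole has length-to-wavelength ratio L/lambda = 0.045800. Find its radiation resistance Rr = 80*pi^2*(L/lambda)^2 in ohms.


Rr = 80 * pi^2 * (0.045800)^2 = 80 * 9.869604 * 2.097640e-03 = 1.656 ohm

1.656 ohm


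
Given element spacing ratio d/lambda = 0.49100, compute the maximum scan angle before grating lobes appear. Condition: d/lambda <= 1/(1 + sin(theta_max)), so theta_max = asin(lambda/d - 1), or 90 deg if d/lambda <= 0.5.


lambda/d - 1 = 1/0.49100 - 1 = 1.036660 >= 1
d/lambda <= 0.5, so the array can scan to endfire without grating lobes: theta_max = 90 deg

90 deg


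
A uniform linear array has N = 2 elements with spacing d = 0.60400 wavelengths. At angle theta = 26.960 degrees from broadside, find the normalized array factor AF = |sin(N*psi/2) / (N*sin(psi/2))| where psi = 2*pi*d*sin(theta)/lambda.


psi = 2*pi*0.60400*sin(26.960 deg) = 1.720553 rad
AF = |sin(2*1.720553/2) / (2*sin(1.720553/2))| = 0.6522

0.6522


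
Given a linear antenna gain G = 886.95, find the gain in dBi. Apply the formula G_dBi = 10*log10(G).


G_dBi = 10 * log10(886.95) = 29.48 dBi

29.48 dBi


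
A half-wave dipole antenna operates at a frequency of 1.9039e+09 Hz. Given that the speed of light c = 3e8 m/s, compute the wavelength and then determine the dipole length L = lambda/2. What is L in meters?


lambda = c / f = 3.0000e+08 / 1.9039e+09 = 0.1575713 m
L = lambda / 2 = 0.1575713 / 2 = 0.07879 m

0.07879 m


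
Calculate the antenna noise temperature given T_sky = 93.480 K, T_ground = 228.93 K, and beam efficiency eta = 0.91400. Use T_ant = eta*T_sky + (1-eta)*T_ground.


T_ant = 0.91400 * 93.480 + (1 - 0.91400) * 228.93 = 105.1 K

105.1 K


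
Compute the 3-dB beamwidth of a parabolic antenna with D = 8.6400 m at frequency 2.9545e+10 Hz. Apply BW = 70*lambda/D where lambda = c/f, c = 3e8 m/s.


lambda = c / f = 3.0000e+08 / 2.9545e+10 = 0.01015400 m
BW = 70 * 0.01015400 / 8.6400 = 0.08227 deg

0.08227 deg


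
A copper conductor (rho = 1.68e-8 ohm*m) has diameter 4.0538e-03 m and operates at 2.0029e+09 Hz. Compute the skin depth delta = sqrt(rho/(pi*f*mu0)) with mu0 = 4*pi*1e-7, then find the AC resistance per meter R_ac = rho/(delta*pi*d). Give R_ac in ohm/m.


delta = sqrt(1.68e-8 / (pi * 2.0029e+09 * 4*pi*1e-7)) = 1.457623e-06 m
R_ac = 1.68e-8 / (1.457623e-06 * pi * 4.0538e-03) = 0.9050 ohm/m

0.9050 ohm/m


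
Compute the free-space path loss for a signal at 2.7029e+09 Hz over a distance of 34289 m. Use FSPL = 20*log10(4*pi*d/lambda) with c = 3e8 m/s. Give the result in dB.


lambda = c / f = 3.0000e+08 / 2.7029e+09 = 0.1109919 m
FSPL = 20 * log10(4*pi*34289/0.1109919) = 131.8 dB

131.8 dB


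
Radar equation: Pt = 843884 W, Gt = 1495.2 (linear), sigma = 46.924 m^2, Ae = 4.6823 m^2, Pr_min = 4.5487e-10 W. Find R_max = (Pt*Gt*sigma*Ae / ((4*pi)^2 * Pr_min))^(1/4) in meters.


R^4 = 843884*1495.2*46.924*4.6823 / ((4*pi)^2 * 4.5487e-10) = 3.859484e+18
R_max = 3.859484e+18^0.25 = 44323 m

44323 m


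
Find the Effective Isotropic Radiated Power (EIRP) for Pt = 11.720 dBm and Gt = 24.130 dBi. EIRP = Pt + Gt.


EIRP = Pt + Gt = 11.720 + 24.130 = 35.85 dBm

35.85 dBm


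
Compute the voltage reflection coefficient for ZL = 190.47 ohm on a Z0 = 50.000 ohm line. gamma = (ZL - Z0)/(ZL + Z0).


gamma = (190.47 - 50.000) / (190.47 + 50.000) = 0.5841

0.5841


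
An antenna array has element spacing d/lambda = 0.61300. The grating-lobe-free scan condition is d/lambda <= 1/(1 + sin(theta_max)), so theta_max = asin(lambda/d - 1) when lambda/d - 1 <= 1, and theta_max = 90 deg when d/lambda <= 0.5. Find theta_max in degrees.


lambda/d - 1 = 1/0.61300 - 1 = 0.6313214
theta_max = asin(0.6313214) = 39.15 deg

39.15 deg


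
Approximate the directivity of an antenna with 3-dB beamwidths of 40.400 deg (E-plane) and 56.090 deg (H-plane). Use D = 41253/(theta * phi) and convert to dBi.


D_linear = 41253 / (40.400 * 56.090) = 18.20492
D_dBi = 10 * log10(18.20492) = 12.60 dBi

12.60 dBi


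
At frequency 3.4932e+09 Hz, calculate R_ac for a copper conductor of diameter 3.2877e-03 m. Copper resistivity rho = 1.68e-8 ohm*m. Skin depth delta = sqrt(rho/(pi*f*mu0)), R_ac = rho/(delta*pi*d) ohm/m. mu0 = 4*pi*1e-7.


delta = sqrt(1.68e-8 / (pi * 3.4932e+09 * 4*pi*1e-7)) = 1.103731e-06 m
R_ac = 1.68e-8 / (1.103731e-06 * pi * 3.2877e-03) = 1.474 ohm/m

1.474 ohm/m


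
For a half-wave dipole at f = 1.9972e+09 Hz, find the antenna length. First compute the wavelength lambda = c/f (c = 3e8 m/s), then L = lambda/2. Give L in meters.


lambda = c / f = 3.0000e+08 / 1.9972e+09 = 0.1502103 m
L = lambda / 2 = 0.1502103 / 2 = 0.07511 m

0.07511 m


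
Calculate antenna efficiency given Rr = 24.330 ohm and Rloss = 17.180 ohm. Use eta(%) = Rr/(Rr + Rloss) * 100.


eta = 24.330 / (24.330 + 17.180) * 100 = 58.61%

58.61%


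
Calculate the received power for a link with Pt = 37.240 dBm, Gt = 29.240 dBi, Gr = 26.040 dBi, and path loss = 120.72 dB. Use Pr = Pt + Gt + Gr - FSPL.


Pr = 37.240 + 29.240 + 26.040 - 120.72 = -28.20 dBm

-28.20 dBm


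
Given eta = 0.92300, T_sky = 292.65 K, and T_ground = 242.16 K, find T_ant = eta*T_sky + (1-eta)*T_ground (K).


T_ant = 0.92300 * 292.65 + (1 - 0.92300) * 242.16 = 288.8 K

288.8 K


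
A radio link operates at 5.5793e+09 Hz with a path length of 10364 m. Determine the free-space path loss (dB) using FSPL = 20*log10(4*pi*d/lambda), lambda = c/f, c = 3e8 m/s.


lambda = c / f = 3.0000e+08 / 5.5793e+09 = 0.05377019 m
FSPL = 20 * log10(4*pi*10364/0.05377019) = 127.7 dB

127.7 dB


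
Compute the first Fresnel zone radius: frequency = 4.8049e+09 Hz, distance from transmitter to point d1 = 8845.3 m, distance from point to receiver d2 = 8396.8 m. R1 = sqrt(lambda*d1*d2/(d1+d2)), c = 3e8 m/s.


lambda = c / f = 3.0000e+08 / 4.8049e+09 = 0.06243626 m
R1 = sqrt(0.06243626 * 8845.3 * 8396.8 / (8845.3 + 8396.8)) = 16.40 m

16.40 m


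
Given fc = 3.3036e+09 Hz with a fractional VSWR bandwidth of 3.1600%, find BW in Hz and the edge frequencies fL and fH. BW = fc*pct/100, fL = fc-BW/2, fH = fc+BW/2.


BW = 3.3036e+09 * 3.1600/100 = 1.043938e+08 Hz
fL = 3.3036e+09 - 1.043938e+08/2 = 3.251e+09 Hz
fH = 3.3036e+09 + 1.043938e+08/2 = 3.356e+09 Hz

BW=1.044e+08 Hz, fL=3.251e+09 Hz, fH=3.356e+09 Hz


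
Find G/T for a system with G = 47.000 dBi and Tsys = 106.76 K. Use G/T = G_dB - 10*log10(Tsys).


G/T = 47.000 - 10*log10(106.76) = 47.000 - 20.28409 = 26.72 dB/K

26.72 dB/K


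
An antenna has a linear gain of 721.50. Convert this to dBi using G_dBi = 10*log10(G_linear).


G_dBi = 10 * log10(721.50) = 28.58 dBi

28.58 dBi


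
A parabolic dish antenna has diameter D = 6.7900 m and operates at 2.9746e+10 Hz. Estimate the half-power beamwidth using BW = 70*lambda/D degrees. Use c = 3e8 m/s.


lambda = c / f = 3.0000e+08 / 2.9746e+10 = 0.01008539 m
BW = 70 * 0.01008539 / 6.7900 = 0.1040 deg

0.1040 deg


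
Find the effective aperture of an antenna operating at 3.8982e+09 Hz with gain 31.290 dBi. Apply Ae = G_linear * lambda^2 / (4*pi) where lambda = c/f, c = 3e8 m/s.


lambda = c / f = 3.0000e+08 / 3.8982e+09 = 0.07695860 m
G_linear = 10^(31.290/10) = 1345.860
Ae = G_linear * lambda^2 / (4*pi) = 1345.860 * 0.07695860^2 / (4*pi) = 0.6343 m^2

0.6343 m^2


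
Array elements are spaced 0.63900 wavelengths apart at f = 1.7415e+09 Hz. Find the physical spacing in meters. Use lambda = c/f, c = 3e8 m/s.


lambda = c / f = 3.0000e+08 / 1.7415e+09 = 0.1722653 m
d = 0.63900 * 0.1722653 = 0.1101 m

0.1101 m


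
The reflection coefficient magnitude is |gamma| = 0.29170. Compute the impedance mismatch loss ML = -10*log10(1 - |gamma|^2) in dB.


ML = -10 * log10(1 - 0.29170^2) = -10 * log10(0.91491111) = 0.3862 dB

0.3862 dB


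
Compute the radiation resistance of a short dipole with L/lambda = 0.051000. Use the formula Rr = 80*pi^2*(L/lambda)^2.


Rr = 80 * pi^2 * (0.051000)^2 = 80 * 9.869604 * 2.601000e-03 = 2.054 ohm

2.054 ohm


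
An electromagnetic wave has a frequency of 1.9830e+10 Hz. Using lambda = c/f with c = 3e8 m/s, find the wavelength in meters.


lambda = c / f = 3.0000e+08 / 1.9830e+10 = 0.01513 m

0.01513 m


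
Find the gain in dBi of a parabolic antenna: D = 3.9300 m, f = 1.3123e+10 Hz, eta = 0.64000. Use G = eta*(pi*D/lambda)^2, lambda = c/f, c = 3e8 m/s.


lambda = c / f = 3.0000e+08 / 1.3123e+10 = 0.02286063 m
G_linear = 0.64000 * (pi * 3.9300 / 0.02286063)^2 = 186676.0
G_dBi = 10 * log10(186676.0) = 52.71 dBi

52.71 dBi


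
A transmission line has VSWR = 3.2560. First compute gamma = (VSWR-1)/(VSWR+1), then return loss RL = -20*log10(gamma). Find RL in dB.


gamma = (3.2560 - 1) / (3.2560 + 1) = 0.5300752
RL = -20 * log10(0.5300752) = 5.513 dB

5.513 dB


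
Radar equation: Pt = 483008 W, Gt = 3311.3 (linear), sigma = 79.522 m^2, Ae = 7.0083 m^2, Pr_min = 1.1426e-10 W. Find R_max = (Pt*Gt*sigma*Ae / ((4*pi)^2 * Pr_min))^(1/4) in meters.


R^4 = 483008*3311.3*79.522*7.0083 / ((4*pi)^2 * 1.1426e-10) = 4.940136e+19
R_max = 4.940136e+19^0.25 = 83837 m

83837 m


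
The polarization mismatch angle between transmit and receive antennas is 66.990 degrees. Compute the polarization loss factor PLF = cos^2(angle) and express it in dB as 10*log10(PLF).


PLF_linear = cos^2(66.990 deg) = 0.1527964
PLF_dB = 10 * log10(0.1527964) = -8.159 dB

-8.159 dB


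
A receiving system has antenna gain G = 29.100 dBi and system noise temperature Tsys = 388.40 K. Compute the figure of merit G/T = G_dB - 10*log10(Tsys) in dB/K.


G/T = 29.100 - 10*log10(388.40) = 29.100 - 25.89279 = 3.207 dB/K

3.207 dB/K


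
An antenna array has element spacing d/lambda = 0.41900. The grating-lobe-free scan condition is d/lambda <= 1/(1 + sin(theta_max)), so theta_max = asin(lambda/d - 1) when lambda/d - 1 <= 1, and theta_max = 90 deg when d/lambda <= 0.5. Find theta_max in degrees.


lambda/d - 1 = 1/0.41900 - 1 = 1.386635 >= 1
d/lambda <= 0.5, so the array can scan to endfire without grating lobes: theta_max = 90 deg

90 deg


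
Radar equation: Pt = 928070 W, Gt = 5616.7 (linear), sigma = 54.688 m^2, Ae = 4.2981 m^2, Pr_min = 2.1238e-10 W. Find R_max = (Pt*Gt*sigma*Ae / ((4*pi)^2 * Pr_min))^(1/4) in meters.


R^4 = 928070*5616.7*54.688*4.2981 / ((4*pi)^2 * 2.1238e-10) = 3.653400e+19
R_max = 3.653400e+19^0.25 = 77745 m

77745 m


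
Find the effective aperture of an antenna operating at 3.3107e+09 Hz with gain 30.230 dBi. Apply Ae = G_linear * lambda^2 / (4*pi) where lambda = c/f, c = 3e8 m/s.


lambda = c / f = 3.0000e+08 / 3.3107e+09 = 0.09061528 m
G_linear = 10^(30.230/10) = 1054.387
Ae = G_linear * lambda^2 / (4*pi) = 1054.387 * 0.09061528^2 / (4*pi) = 0.6890 m^2

0.6890 m^2


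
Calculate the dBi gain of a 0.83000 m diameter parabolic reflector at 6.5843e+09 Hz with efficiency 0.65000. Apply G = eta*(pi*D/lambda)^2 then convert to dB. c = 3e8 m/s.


lambda = c / f = 3.0000e+08 / 6.5843e+09 = 0.04556293 m
G_linear = 0.65000 * (pi * 0.83000 / 0.04556293)^2 = 2128.855
G_dBi = 10 * log10(2128.855) = 33.28 dBi

33.28 dBi


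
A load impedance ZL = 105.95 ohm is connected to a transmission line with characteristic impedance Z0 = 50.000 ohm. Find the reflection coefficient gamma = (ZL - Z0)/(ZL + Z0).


gamma = (105.95 - 50.000) / (105.95 + 50.000) = 0.3588

0.3588


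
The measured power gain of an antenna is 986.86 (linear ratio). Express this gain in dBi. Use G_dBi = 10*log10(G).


G_dBi = 10 * log10(986.86) = 29.94 dBi

29.94 dBi


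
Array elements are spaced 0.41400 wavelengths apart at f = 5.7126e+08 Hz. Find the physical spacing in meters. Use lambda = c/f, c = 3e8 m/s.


lambda = c / f = 3.0000e+08 / 5.7126e+08 = 0.5251549 m
d = 0.41400 * 0.5251549 = 0.2174 m

0.2174 m


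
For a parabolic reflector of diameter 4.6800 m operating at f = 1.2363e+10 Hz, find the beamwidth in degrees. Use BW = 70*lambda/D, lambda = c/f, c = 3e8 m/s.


lambda = c / f = 3.0000e+08 / 1.2363e+10 = 0.02426595 m
BW = 70 * 0.02426595 / 4.6800 = 0.3630 deg

0.3630 deg


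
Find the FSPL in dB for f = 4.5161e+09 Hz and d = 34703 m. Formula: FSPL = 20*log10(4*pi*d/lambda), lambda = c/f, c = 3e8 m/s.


lambda = c / f = 3.0000e+08 / 4.5161e+09 = 0.06642900 m
FSPL = 20 * log10(4*pi*34703/0.06642900) = 136.3 dB

136.3 dB


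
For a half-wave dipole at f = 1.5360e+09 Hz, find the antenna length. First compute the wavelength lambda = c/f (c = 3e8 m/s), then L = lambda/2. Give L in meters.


lambda = c / f = 3.0000e+08 / 1.5360e+09 = 0.1953125 m
L = lambda / 2 = 0.1953125 / 2 = 0.09766 m

0.09766 m


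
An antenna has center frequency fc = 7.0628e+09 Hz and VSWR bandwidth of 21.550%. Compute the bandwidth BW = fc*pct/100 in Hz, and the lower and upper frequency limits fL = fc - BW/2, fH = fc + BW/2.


BW = 7.0628e+09 * 21.550/100 = 1.522033e+09 Hz
fL = 7.0628e+09 - 1.522033e+09/2 = 6.302e+09 Hz
fH = 7.0628e+09 + 1.522033e+09/2 = 7.824e+09 Hz

BW=1.522e+09 Hz, fL=6.302e+09 Hz, fH=7.824e+09 Hz


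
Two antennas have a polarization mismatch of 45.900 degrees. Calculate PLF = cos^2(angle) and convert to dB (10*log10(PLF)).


PLF_linear = cos^2(45.900 deg) = 0.4842946
PLF_dB = 10 * log10(0.4842946) = -3.149 dB

-3.149 dB


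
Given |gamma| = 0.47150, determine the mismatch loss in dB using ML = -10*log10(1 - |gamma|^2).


ML = -10 * log10(1 - 0.47150^2) = -10 * log10(0.77768775) = 1.092 dB

1.092 dB


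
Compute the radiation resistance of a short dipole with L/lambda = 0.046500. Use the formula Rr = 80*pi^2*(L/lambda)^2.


Rr = 80 * pi^2 * (0.046500)^2 = 80 * 9.869604 * 2.162250e-03 = 1.707 ohm

1.707 ohm


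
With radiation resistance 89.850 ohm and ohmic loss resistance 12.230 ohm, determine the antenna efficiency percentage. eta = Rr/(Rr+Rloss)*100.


eta = 89.850 / (89.850 + 12.230) * 100 = 88.02%

88.02%


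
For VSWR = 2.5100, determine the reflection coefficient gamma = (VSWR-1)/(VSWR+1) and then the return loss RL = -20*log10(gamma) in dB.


gamma = (2.5100 - 1) / (2.5100 + 1) = 0.4301994
RL = -20 * log10(0.4301994) = 7.327 dB

7.327 dB


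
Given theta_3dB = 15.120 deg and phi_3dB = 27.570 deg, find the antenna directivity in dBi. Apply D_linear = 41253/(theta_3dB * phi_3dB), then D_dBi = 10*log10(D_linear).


D_linear = 41253 / (15.120 * 27.570) = 98.96166
D_dBi = 10 * log10(98.96166) = 19.95 dBi

19.95 dBi


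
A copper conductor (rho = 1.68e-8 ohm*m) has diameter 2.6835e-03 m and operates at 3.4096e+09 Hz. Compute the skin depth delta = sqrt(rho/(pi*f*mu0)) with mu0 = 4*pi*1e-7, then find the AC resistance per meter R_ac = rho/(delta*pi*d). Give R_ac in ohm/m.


delta = sqrt(1.68e-8 / (pi * 3.4096e+09 * 4*pi*1e-7)) = 1.117180e-06 m
R_ac = 1.68e-8 / (1.117180e-06 * pi * 2.6835e-03) = 1.784 ohm/m

1.784 ohm/m


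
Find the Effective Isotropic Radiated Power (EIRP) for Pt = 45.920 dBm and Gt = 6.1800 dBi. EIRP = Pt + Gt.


EIRP = Pt + Gt = 45.920 + 6.1800 = 52.10 dBm

52.10 dBm


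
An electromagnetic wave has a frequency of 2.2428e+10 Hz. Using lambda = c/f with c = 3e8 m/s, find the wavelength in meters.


lambda = c / f = 3.0000e+08 / 2.2428e+10 = 0.01338 m

0.01338 m


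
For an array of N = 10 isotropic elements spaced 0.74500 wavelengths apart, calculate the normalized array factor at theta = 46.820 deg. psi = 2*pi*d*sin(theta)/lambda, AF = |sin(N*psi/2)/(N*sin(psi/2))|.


psi = 2*pi*0.74500*sin(46.820 deg) = 3.413401 rad
AF = |sin(10*3.413401/2) / (10*sin(3.413401/2))| = 0.09868

0.09868


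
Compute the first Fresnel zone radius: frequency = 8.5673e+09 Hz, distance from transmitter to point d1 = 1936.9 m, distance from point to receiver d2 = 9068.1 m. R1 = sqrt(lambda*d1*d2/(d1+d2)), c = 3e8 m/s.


lambda = c / f = 3.0000e+08 / 8.5673e+09 = 0.03501687 m
R1 = sqrt(0.03501687 * 1936.9 * 9068.1 / (1936.9 + 9068.1)) = 7.476 m

7.476 m


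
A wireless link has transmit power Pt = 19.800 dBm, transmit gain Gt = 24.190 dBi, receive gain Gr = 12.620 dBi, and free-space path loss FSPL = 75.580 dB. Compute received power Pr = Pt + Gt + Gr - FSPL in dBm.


Pr = 19.800 + 24.190 + 12.620 - 75.580 = -18.97 dBm

-18.97 dBm


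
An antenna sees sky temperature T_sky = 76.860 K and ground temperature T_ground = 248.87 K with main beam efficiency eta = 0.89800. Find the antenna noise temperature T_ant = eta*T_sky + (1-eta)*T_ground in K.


T_ant = 0.89800 * 76.860 + (1 - 0.89800) * 248.87 = 94.41 K

94.41 K


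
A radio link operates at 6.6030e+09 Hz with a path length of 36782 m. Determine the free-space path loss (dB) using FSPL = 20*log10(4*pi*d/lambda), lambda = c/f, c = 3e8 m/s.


lambda = c / f = 3.0000e+08 / 6.6030e+09 = 0.04543389 m
FSPL = 20 * log10(4*pi*36782/0.04543389) = 140.1 dB

140.1 dB


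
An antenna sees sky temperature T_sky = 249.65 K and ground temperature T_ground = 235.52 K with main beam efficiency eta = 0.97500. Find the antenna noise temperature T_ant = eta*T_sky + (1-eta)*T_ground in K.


T_ant = 0.97500 * 249.65 + (1 - 0.97500) * 235.52 = 249.3 K

249.3 K


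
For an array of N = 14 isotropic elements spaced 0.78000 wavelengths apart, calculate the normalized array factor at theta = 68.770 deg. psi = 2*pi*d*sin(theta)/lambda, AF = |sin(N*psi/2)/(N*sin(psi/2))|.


psi = 2*pi*0.78000*sin(68.770 deg) = 4.568283 rad
AF = |sin(14*4.568283/2) / (14*sin(4.568283/2))| = 0.05034

0.05034


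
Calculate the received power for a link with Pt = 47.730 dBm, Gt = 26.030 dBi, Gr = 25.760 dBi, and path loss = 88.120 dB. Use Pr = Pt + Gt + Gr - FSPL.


Pr = 47.730 + 26.030 + 25.760 - 88.120 = 11.40 dBm

11.40 dBm


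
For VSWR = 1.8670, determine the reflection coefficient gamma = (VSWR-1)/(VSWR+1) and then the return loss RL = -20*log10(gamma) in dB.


gamma = (1.8670 - 1) / (1.8670 + 1) = 0.3024067
RL = -20 * log10(0.3024067) = 10.39 dB

10.39 dB


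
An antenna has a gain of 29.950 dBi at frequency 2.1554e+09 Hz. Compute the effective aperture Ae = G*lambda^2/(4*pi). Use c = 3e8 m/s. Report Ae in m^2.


lambda = c / f = 3.0000e+08 / 2.1554e+09 = 0.1391853 m
G_linear = 10^(29.950/10) = 988.5531
Ae = G_linear * lambda^2 / (4*pi) = 988.5531 * 0.1391853^2 / (4*pi) = 1.524 m^2

1.524 m^2


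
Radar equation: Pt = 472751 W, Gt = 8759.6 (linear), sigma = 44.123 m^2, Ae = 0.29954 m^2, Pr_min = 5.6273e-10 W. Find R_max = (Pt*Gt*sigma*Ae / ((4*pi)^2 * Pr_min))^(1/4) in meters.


R^4 = 472751*8759.6*44.123*0.29954 / ((4*pi)^2 * 5.6273e-10) = 6.159093e+17
R_max = 6.159093e+17^0.25 = 28014 m

28014 m


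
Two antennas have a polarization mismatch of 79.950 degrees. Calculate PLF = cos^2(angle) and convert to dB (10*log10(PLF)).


PLF_linear = cos^2(79.950 deg) = 0.03045287
PLF_dB = 10 * log10(0.03045287) = -15.16 dB

-15.16 dB


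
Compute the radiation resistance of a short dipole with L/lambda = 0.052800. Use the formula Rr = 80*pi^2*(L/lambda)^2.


Rr = 80 * pi^2 * (0.052800)^2 = 80 * 9.869604 * 2.787840e-03 = 2.201 ohm

2.201 ohm


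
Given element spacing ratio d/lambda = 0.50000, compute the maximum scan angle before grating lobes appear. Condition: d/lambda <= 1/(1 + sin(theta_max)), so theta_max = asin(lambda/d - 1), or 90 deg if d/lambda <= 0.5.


lambda/d - 1 = 1/0.50000 - 1 = 1.000000 >= 1
d/lambda <= 0.5, so the array can scan to endfire without grating lobes: theta_max = 90 deg

90 deg


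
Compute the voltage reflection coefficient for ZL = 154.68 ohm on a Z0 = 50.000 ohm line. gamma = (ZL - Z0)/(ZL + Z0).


gamma = (154.68 - 50.000) / (154.68 + 50.000) = 0.5114

0.5114


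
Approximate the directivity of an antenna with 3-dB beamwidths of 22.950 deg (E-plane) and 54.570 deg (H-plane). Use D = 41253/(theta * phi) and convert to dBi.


D_linear = 41253 / (22.950 * 54.570) = 32.93964
D_dBi = 10 * log10(32.93964) = 15.18 dBi

15.18 dBi


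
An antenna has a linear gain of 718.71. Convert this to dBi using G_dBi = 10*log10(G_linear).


G_dBi = 10 * log10(718.71) = 28.57 dBi

28.57 dBi


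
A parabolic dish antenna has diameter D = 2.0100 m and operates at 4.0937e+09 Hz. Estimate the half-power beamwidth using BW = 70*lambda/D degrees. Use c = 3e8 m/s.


lambda = c / f = 3.0000e+08 / 4.0937e+09 = 0.07328334 m
BW = 70 * 0.07328334 / 2.0100 = 2.552 deg

2.552 deg


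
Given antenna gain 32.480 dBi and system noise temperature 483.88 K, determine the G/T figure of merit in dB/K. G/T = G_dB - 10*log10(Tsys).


G/T = 32.480 - 10*log10(483.88) = 32.480 - 26.84738 = 5.633 dB/K

5.633 dB/K


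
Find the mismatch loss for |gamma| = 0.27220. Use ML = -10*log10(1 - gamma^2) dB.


ML = -10 * log10(1 - 0.27220^2) = -10 * log10(0.92590716) = 0.3343 dB

0.3343 dB


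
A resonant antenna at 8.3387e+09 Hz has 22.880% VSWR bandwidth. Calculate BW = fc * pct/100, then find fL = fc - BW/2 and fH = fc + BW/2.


BW = 8.3387e+09 * 22.880/100 = 1.907895e+09 Hz
fL = 8.3387e+09 - 1.907895e+09/2 = 7.385e+09 Hz
fH = 8.3387e+09 + 1.907895e+09/2 = 9.293e+09 Hz

BW=1.908e+09 Hz, fL=7.385e+09 Hz, fH=9.293e+09 Hz


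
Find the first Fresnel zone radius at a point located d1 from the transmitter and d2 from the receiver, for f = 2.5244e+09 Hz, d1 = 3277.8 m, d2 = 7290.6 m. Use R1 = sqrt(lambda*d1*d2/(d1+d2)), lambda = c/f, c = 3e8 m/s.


lambda = c / f = 3.0000e+08 / 2.5244e+09 = 0.1188401 m
R1 = sqrt(0.1188401 * 3277.8 * 7290.6 / (3277.8 + 7290.6)) = 16.39 m

16.39 m


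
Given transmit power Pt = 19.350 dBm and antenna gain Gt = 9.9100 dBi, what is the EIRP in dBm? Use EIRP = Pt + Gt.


EIRP = Pt + Gt = 19.350 + 9.9100 = 29.26 dBm

29.26 dBm


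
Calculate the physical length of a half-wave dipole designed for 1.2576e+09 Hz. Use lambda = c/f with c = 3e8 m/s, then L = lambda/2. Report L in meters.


lambda = c / f = 3.0000e+08 / 1.2576e+09 = 0.2385496 m
L = lambda / 2 = 0.2385496 / 2 = 0.1193 m

0.1193 m


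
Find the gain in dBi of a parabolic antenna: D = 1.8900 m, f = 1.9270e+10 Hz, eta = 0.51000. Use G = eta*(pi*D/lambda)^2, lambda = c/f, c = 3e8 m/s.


lambda = c / f = 3.0000e+08 / 1.9270e+10 = 0.01556824 m
G_linear = 0.51000 * (pi * 1.8900 / 0.01556824)^2 = 74184.73
G_dBi = 10 * log10(74184.73) = 48.70 dBi

48.70 dBi


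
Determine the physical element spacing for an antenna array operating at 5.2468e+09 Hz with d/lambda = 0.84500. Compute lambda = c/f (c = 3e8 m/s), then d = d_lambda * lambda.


lambda = c / f = 3.0000e+08 / 5.2468e+09 = 0.05717771 m
d = 0.84500 * 0.05717771 = 0.04832 m

0.04832 m


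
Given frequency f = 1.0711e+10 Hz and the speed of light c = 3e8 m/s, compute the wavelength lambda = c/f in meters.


lambda = c / f = 3.0000e+08 / 1.0711e+10 = 0.02801 m

0.02801 m


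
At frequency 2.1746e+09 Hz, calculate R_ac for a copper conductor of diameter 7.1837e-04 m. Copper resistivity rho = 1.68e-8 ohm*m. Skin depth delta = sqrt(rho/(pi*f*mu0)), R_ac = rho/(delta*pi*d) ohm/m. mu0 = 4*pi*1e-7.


delta = sqrt(1.68e-8 / (pi * 2.1746e+09 * 4*pi*1e-7)) = 1.398895e-06 m
R_ac = 1.68e-8 / (1.398895e-06 * pi * 7.1837e-04) = 5.321 ohm/m

5.321 ohm/m


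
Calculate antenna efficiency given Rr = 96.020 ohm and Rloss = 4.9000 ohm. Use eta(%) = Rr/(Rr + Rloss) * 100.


eta = 96.020 / (96.020 + 4.9000) * 100 = 95.14%

95.14%


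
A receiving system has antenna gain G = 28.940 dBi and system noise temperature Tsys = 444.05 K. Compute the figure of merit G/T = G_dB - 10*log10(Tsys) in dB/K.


G/T = 28.940 - 10*log10(444.05) = 28.940 - 26.47432 = 2.466 dB/K

2.466 dB/K


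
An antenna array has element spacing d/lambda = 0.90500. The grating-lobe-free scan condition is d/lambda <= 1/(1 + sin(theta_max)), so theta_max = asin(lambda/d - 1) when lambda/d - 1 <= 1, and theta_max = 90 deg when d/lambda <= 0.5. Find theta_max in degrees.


lambda/d - 1 = 1/0.90500 - 1 = 0.1049724
theta_max = asin(0.1049724) = 6.026 deg

6.026 deg


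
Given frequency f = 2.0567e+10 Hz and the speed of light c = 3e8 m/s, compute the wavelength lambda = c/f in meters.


lambda = c / f = 3.0000e+08 / 2.0567e+10 = 0.01459 m

0.01459 m


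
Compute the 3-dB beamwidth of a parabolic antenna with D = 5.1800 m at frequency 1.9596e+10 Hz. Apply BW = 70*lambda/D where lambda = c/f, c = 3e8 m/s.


lambda = c / f = 3.0000e+08 / 1.9596e+10 = 0.01530925 m
BW = 70 * 0.01530925 / 5.1800 = 0.2069 deg

0.2069 deg


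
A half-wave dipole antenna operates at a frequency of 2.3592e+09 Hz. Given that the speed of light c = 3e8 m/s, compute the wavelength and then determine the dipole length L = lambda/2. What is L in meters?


lambda = c / f = 3.0000e+08 / 2.3592e+09 = 0.1271617 m
L = lambda / 2 = 0.1271617 / 2 = 0.06358 m

0.06358 m


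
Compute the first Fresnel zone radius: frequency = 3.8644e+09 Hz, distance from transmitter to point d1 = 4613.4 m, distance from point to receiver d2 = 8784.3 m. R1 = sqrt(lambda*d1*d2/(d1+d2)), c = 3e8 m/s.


lambda = c / f = 3.0000e+08 / 3.8644e+09 = 0.07763172 m
R1 = sqrt(0.07763172 * 4613.4 * 8784.3 / (4613.4 + 8784.3)) = 15.32 m

15.32 m


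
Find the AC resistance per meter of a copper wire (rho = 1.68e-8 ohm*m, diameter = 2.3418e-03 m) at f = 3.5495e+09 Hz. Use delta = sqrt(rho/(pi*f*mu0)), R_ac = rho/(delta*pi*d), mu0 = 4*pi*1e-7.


delta = sqrt(1.68e-8 / (pi * 3.5495e+09 * 4*pi*1e-7)) = 1.094942e-06 m
R_ac = 1.68e-8 / (1.094942e-06 * pi * 2.3418e-03) = 2.086 ohm/m

2.086 ohm/m


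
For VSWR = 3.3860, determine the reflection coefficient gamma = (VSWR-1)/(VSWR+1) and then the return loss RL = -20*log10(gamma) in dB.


gamma = (3.3860 - 1) / (3.3860 + 1) = 0.5440036
RL = -20 * log10(0.5440036) = 5.288 dB

5.288 dB


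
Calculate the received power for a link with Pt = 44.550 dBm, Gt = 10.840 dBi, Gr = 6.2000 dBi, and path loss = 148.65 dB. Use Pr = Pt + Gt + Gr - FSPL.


Pr = 44.550 + 10.840 + 6.2000 - 148.65 = -87.06 dBm

-87.06 dBm


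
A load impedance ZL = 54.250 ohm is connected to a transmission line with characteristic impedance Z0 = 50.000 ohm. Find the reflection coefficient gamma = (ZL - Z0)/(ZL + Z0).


gamma = (54.250 - 50.000) / (54.250 + 50.000) = 0.04077

0.04077


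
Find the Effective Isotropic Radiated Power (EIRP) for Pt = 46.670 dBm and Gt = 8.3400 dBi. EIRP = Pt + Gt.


EIRP = Pt + Gt = 46.670 + 8.3400 = 55.01 dBm

55.01 dBm


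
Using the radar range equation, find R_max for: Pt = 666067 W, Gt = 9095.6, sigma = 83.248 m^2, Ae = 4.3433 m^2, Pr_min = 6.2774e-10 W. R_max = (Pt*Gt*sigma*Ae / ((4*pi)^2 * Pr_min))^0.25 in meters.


R^4 = 666067*9095.6*83.248*4.3433 / ((4*pi)^2 * 6.2774e-10) = 2.209751e+19
R_max = 2.209751e+19^0.25 = 68562 m

68562 m


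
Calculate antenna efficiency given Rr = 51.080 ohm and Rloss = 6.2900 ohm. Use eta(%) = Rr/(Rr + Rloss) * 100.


eta = 51.080 / (51.080 + 6.2900) * 100 = 89.04%

89.04%


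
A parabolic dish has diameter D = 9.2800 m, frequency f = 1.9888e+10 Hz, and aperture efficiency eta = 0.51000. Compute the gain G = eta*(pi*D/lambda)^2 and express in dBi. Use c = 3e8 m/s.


lambda = c / f = 3.0000e+08 / 1.9888e+10 = 0.01508447 m
G_linear = 0.51000 * (pi * 9.2800 / 0.01508447)^2 = 1.905047e+06
G_dBi = 10 * log10(1.905047e+06) = 62.80 dBi

62.80 dBi


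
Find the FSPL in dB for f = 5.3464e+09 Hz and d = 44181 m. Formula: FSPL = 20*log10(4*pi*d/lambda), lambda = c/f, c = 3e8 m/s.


lambda = c / f = 3.0000e+08 / 5.3464e+09 = 0.05611252 m
FSPL = 20 * log10(4*pi*44181/0.05611252) = 139.9 dB

139.9 dB


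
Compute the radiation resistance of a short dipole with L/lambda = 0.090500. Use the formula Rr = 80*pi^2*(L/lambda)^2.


Rr = 80 * pi^2 * (0.090500)^2 = 80 * 9.869604 * 8.190250e-03 = 6.467 ohm

6.467 ohm


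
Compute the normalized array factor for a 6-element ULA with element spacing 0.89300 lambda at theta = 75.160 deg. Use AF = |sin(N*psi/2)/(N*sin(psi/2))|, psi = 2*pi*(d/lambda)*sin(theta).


psi = 2*pi*0.89300*sin(75.160 deg) = 5.423732 rad
AF = |sin(6*5.423732/2) / (6*sin(5.423732/2))| = 0.2136

0.2136


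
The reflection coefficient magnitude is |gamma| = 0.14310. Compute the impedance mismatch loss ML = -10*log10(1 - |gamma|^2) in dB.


ML = -10 * log10(1 - 0.14310^2) = -10 * log10(0.97952239) = 0.08986 dB

0.08986 dB


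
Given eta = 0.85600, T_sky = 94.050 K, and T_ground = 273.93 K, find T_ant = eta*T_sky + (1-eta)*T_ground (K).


T_ant = 0.85600 * 94.050 + (1 - 0.85600) * 273.93 = 120.0 K

120.0 K


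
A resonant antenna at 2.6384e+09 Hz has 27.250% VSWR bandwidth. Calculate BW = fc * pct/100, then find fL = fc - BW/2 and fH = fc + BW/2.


BW = 2.6384e+09 * 27.250/100 = 7.189640e+08 Hz
fL = 2.6384e+09 - 7.189640e+08/2 = 2.279e+09 Hz
fH = 2.6384e+09 + 7.189640e+08/2 = 2.998e+09 Hz

BW=7.190e+08 Hz, fL=2.279e+09 Hz, fH=2.998e+09 Hz


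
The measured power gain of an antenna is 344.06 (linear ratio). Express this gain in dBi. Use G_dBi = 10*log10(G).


G_dBi = 10 * log10(344.06) = 25.37 dBi

25.37 dBi


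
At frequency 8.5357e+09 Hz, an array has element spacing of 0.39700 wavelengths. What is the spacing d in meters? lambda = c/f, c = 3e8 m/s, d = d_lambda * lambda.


lambda = c / f = 3.0000e+08 / 8.5357e+09 = 0.03514650 m
d = 0.39700 * 0.03514650 = 0.01395 m

0.01395 m


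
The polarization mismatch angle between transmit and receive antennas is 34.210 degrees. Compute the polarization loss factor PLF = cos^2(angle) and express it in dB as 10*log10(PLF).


PLF_linear = cos^2(34.210 deg) = 0.6839000
PLF_dB = 10 * log10(0.6839000) = -1.650 dB

-1.650 dB


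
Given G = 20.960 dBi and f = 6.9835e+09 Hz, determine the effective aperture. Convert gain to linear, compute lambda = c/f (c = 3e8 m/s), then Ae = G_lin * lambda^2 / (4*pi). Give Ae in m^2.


lambda = c / f = 3.0000e+08 / 6.9835e+09 = 0.04295840 m
G_linear = 10^(20.960/10) = 124.7384
Ae = G_linear * lambda^2 / (4*pi) = 124.7384 * 0.04295840^2 / (4*pi) = 0.01832 m^2

0.01832 m^2


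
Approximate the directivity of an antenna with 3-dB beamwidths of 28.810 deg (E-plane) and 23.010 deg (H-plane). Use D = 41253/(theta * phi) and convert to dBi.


D_linear = 41253 / (28.810 * 23.010) = 62.22941
D_dBi = 10 * log10(62.22941) = 17.94 dBi

17.94 dBi


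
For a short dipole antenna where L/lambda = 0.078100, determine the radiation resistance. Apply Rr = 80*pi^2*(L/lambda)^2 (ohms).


Rr = 80 * pi^2 * (0.078100)^2 = 80 * 9.869604 * 6.099610e-03 = 4.816 ohm

4.816 ohm


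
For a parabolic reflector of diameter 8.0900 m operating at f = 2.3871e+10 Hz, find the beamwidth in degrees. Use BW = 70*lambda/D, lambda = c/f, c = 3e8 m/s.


lambda = c / f = 3.0000e+08 / 2.3871e+10 = 0.01256755 m
BW = 70 * 0.01256755 / 8.0900 = 0.1087 deg

0.1087 deg


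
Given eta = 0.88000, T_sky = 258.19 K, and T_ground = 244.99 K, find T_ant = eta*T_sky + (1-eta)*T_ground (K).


T_ant = 0.88000 * 258.19 + (1 - 0.88000) * 244.99 = 256.6 K

256.6 K


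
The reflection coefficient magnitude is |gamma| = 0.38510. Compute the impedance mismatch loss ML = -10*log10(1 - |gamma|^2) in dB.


ML = -10 * log10(1 - 0.38510^2) = -10 * log10(0.85169799) = 0.6971 dB

0.6971 dB


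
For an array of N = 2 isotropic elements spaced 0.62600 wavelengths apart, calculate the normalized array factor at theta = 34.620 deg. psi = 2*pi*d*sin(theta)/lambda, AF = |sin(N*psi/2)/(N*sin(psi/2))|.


psi = 2*pi*0.62600*sin(34.620 deg) = 2.234615 rad
AF = |sin(2*2.234615/2) / (2*sin(2.234615/2))| = 0.4381

0.4381


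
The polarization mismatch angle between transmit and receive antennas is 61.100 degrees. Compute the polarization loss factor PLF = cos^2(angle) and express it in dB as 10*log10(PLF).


PLF_linear = cos^2(61.100 deg) = 0.2335619
PLF_dB = 10 * log10(0.2335619) = -6.316 dB

-6.316 dB


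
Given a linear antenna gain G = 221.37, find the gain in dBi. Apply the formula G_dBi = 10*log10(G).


G_dBi = 10 * log10(221.37) = 23.45 dBi

23.45 dBi


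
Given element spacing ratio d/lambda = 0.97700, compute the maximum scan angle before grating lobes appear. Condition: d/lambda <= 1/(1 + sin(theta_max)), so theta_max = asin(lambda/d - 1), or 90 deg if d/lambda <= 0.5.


lambda/d - 1 = 1/0.97700 - 1 = 0.02354145
theta_max = asin(0.02354145) = 1.349 deg

1.349 deg


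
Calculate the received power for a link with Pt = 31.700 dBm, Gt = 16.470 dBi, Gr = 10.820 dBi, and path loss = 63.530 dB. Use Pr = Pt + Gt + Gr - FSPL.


Pr = 31.700 + 16.470 + 10.820 - 63.530 = -4.54 dBm

-4.54 dBm


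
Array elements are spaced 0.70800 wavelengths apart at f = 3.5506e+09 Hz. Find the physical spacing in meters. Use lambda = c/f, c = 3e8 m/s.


lambda = c / f = 3.0000e+08 / 3.5506e+09 = 0.08449276 m
d = 0.70800 * 0.08449276 = 0.05982 m

0.05982 m


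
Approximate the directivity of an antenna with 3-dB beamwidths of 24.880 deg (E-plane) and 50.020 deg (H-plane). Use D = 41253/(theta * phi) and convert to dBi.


D_linear = 41253 / (24.880 * 50.020) = 33.14832
D_dBi = 10 * log10(33.14832) = 15.20 dBi

15.20 dBi


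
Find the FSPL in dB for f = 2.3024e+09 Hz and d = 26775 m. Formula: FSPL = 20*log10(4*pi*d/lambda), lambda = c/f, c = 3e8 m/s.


lambda = c / f = 3.0000e+08 / 2.3024e+09 = 0.1302988 m
FSPL = 20 * log10(4*pi*26775/0.1302988) = 128.2 dB

128.2 dB


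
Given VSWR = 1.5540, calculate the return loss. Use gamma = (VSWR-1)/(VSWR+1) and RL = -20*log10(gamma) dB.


gamma = (1.5540 - 1) / (1.5540 + 1) = 0.2169146
RL = -20 * log10(0.2169146) = 13.27 dB

13.27 dB


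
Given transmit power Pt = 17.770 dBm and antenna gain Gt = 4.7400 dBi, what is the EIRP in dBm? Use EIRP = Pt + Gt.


EIRP = Pt + Gt = 17.770 + 4.7400 = 22.51 dBm

22.51 dBm


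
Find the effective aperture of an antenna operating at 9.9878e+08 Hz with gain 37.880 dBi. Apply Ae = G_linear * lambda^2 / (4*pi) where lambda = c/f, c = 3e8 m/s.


lambda = c / f = 3.0000e+08 / 9.9878e+08 = 0.3003664 m
G_linear = 10^(37.880/10) = 6137.620
Ae = G_linear * lambda^2 / (4*pi) = 6137.620 * 0.3003664^2 / (4*pi) = 44.06 m^2

44.06 m^2


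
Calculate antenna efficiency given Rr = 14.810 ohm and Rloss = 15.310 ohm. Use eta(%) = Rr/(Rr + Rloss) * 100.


eta = 14.810 / (14.810 + 15.310) * 100 = 49.17%

49.17%


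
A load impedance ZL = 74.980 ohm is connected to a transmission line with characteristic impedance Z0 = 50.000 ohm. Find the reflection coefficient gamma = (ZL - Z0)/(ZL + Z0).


gamma = (74.980 - 50.000) / (74.980 + 50.000) = 0.1999

0.1999


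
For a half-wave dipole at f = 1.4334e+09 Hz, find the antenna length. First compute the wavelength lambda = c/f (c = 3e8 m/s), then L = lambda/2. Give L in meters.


lambda = c / f = 3.0000e+08 / 1.4334e+09 = 0.2092926 m
L = lambda / 2 = 0.2092926 / 2 = 0.1046 m

0.1046 m


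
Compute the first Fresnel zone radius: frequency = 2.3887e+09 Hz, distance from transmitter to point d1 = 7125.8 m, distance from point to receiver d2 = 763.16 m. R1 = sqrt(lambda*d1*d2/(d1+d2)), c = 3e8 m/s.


lambda = c / f = 3.0000e+08 / 2.3887e+09 = 0.1255913 m
R1 = sqrt(0.1255913 * 7125.8 * 763.16 / (7125.8 + 763.16)) = 9.305 m

9.305 m


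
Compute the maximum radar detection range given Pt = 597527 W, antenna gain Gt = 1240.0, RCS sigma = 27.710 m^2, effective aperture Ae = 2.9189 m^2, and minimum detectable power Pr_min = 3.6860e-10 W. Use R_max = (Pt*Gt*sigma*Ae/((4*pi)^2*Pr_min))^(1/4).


R^4 = 597527*1240.0*27.710*2.9189 / ((4*pi)^2 * 3.6860e-10) = 1.029580e+18
R_max = 1.029580e+18^0.25 = 31854 m

31854 m


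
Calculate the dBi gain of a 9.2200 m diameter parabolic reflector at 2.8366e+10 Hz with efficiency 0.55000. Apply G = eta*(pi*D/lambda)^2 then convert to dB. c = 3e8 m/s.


lambda = c / f = 3.0000e+08 / 2.8366e+10 = 0.01057604 m
G_linear = 0.55000 * (pi * 9.2200 / 0.01057604)^2 = 4.125514e+06
G_dBi = 10 * log10(4.125514e+06) = 66.15 dBi

66.15 dBi
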